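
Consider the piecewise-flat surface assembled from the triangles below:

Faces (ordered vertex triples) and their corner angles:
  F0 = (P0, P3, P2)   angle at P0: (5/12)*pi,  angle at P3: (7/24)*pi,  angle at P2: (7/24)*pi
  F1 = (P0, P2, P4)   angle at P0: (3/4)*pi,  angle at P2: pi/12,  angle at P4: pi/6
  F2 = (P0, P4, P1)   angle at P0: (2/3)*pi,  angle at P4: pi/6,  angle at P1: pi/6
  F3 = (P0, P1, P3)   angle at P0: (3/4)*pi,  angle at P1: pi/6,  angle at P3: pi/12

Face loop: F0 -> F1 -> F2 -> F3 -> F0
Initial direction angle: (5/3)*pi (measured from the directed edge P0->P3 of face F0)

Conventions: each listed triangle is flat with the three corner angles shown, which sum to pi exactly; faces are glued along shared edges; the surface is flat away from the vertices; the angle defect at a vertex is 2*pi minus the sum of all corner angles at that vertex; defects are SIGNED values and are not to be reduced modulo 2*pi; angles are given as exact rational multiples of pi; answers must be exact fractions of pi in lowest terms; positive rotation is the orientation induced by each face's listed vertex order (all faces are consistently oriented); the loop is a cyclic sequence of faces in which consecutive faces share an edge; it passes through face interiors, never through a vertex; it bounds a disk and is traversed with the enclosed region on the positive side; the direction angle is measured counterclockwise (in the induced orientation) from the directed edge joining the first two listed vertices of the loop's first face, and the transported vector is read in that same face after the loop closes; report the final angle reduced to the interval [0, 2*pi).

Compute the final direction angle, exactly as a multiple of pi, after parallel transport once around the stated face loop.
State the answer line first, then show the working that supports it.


Answer: final direction angle = (13/12)*pi

enclosed vertex P0: corner angles sum to (31/12)*pi, defect = 2*pi - (31/12)*pi = (-7/12)*pi
holonomy = initial angle + sum of enclosed defects (mod 2*pi), positive in the induced orientation
final angle = (5/3)*pi - (7/12)*pi = (13/12)*pi (mod 2*pi)


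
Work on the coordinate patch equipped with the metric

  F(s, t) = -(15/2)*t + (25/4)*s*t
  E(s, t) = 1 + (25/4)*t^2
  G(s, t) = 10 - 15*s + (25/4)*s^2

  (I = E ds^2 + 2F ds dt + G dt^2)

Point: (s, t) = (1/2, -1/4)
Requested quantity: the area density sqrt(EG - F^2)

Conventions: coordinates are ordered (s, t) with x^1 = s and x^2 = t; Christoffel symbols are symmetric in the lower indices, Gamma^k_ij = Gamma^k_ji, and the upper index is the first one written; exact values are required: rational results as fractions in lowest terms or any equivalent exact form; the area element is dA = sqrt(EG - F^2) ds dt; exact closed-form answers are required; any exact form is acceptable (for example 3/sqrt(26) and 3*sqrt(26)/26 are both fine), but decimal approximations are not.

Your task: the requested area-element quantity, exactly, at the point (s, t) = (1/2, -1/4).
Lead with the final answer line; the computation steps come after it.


Answer: sqrt(EG - F^2) = sqrt(285)/8

E = 89/64, F = 35/32, G = 65/16; EG - F^2 = 285/64


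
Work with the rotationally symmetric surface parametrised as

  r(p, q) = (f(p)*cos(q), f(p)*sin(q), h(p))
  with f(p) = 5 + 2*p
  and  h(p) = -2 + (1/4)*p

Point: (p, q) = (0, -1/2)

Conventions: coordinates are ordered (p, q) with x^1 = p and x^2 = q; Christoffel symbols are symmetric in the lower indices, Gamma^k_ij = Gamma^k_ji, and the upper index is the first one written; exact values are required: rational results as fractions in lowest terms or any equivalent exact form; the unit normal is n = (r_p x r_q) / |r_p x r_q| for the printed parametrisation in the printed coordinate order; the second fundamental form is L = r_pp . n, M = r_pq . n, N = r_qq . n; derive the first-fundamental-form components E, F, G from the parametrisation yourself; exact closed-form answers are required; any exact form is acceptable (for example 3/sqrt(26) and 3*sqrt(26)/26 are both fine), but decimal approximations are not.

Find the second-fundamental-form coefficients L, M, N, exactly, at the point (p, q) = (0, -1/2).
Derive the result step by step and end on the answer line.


f = 5, f' = 2, f'' = 0, h' = 1/4, h'' = 0
E = 65/16, F = 0, G = 25; answer radicand W^2 = 65/16
unnormalised second-form numerators: l = 0, m = 0, n = 5/4; L = l/sqrt(65/16), and similarly M = m/sqrt(W^2), N = n/sqrt(W^2)

Answer: L = 0, M = 0, N = sqrt(65)/13


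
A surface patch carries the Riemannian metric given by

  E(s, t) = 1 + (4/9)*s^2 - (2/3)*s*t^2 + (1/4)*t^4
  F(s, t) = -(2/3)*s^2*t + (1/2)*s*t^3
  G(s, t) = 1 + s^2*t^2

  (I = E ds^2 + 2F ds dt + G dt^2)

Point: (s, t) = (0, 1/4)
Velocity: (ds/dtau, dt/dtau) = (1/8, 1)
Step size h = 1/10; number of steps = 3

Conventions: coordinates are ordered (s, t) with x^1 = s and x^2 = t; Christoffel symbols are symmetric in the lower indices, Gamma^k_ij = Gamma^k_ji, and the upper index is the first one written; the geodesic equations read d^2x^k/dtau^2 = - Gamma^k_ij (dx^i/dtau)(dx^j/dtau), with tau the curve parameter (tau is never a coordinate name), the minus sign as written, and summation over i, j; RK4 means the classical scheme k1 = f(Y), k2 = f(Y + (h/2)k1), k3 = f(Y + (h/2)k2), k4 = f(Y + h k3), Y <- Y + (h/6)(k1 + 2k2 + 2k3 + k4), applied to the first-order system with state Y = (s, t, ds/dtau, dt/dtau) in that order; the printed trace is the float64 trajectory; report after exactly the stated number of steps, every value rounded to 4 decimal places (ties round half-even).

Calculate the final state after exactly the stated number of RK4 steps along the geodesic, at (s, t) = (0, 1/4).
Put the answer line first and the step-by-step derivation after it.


Answer: s = 0.0373, t = 0.5500, ds/dtau = 0.1225, dt/dtau = 0.9997

f(Y) = (ds/dtau, dt/dtau, -Gamma^s_ij Y'^i Y'^j, -Gamma^t_ij Y'^i Y'^j) with the Gammas evaluated at the stage position; h = 0.100000; intermediate values shown to 6 dp
step 0: s = 0.0000, t = 0.2500, ds/dtau = 0.1250, dt/dtau = 1.0000
step 1:
  k1: at (s, t) = (0.000000, 0.250000), (ds/dtau, dt/dtau) = (0.125000, 1.000000); Gamma_sss = -0.020813, Gamma_sst = 0.007805, Gamma_stt = 0.000000, Gamma_tss = 0.000000, Gamma_tst = 0.000000, Gamma_ttt = 0.000000; k1 = (0.125000, 1.000000, -0.001626, 0.000000)
  k2: at (s, t) = (0.006250, 0.300000), (ds/dtau, dt/dtau) = (0.124919, 1.000000); Gamma_sss = -0.027177, Gamma_sst = 0.012230, Gamma_stt = 0.000255, Gamma_tss = -0.001248, Gamma_tst = 0.000562, Gamma_ttt = 0.000012; k2 = (0.124919, 1.000000, -0.002886, -0.000133)
  k3: at (s, t) = (0.006246, 0.300000), (ds/dtau, dt/dtau) = (0.124856, 0.999993); Gamma_sss = -0.027179, Gamma_sst = 0.012230, Gamma_stt = 0.000255, Gamma_tss = -0.001247, Gamma_tst = 0.000561, Gamma_ttt = 0.000012; k3 = (0.124856, 0.999993, -0.002885, -0.000132)
  k4: at (s, t) = (0.012486, 0.349999), (ds/dtau, dt/dtau) = (0.124712, 0.999987); Gamma_sss = -0.035185, Gamma_sst = 0.018472, Gamma_stt = 0.000659, Gamma_tss = -0.002905, Gamma_tst = 0.001525, Gamma_ttt = 0.000054; k4 = (0.124712, 0.999987, -0.004719, -0.000390)
  Y <- Y + (h/6)(k1 + 2k2 + 2k3 + k4): s = 0.0125, t = 0.3500, ds/dtau = 0.1247, dt/dtau = 1.0000
step 2:
  k1: at (s, t) = (0.012488, 0.350000), (ds/dtau, dt/dtau) = (0.124702, 0.999985); Gamma_sss = -0.035184, Gamma_sst = 0.018472, Gamma_stt = 0.000659, Gamma_tss = -0.002906, Gamma_tst = 0.001525, Gamma_ttt = 0.000054; k1 = (0.124702, 0.999985, -0.004719, -0.000390)
  k2: at (s, t) = (0.018723, 0.399999), (ds/dtau, dt/dtau) = (0.124466, 0.999965); Gamma_sss = -0.044805, Gamma_sst = 0.026883, Gamma_stt = 0.001258, Gamma_tss = -0.004970, Gamma_tst = 0.002982, Gamma_ttt = 0.000140; k2 = (0.124466, 0.999965, -0.007256, -0.000805)
  k3: at (s, t) = (0.018711, 0.399998), (ds/dtau, dt/dtau) = (0.124339, 0.999944); Gamma_sss = -0.044810, Gamma_sst = 0.026886, Gamma_stt = 0.001258, Gamma_tss = -0.004967, Gamma_tst = 0.002980, Gamma_ttt = 0.000139; k3 = (0.124339, 0.999944, -0.007250, -0.000804)
  k4: at (s, t) = (0.024922, 0.449994), (ds/dtau, dt/dtau) = (0.123977, 0.999904); Gamma_sss = -0.056014, Gamma_sst = 0.037809, Gamma_stt = 0.002094, Gamma_tss = -0.007422, Gamma_tst = 0.005010, Gamma_ttt = 0.000277; k4 = (0.123977, 0.999904, -0.010606, -0.001405)
  Y <- Y + (h/6)(k1 + 2k2 + 2k3 + k4): s = 0.0249, t = 0.4500, ds/dtau = 0.1240, dt/dtau = 0.9999
step 3:
  k1: at (s, t) = (0.024926, 0.449995), (ds/dtau, dt/dtau) = (0.123963, 0.999901); Gamma_sss = -0.056012, Gamma_sst = 0.037808, Gamma_stt = 0.002094, Gamma_tss = -0.007424, Gamma_tst = 0.005011, Gamma_ttt = 0.000278; k1 = (0.123963, 0.999901, -0.010606, -0.001406)
  k2: at (s, t) = (0.031124, 0.499990), (ds/dtau, dt/dtau) = (0.123433, 0.999831); Gamma_sss = -0.068733, Gamma_sst = 0.051549, Gamma_stt = 0.003209, Gamma_tss = -0.010260, Gamma_tst = 0.007695, Gamma_ttt = 0.000479; k2 = (0.123433, 0.999831, -0.014884, -0.002222)
  k3: at (s, t) = (0.031097, 0.499986), (ds/dtau, dt/dtau) = (0.123219, 0.999790); Gamma_sss = -0.068744, Gamma_sst = 0.051556, Gamma_stt = 0.003207, Gamma_tss = -0.010252, Gamma_tst = 0.007688, Gamma_ttt = 0.000478; k3 = (0.123219, 0.999790, -0.014864, -0.002217)
  k4: at (s, t) = (0.037248, 0.549974), (ds/dtau, dt/dtau) = (0.122476, 0.999679); Gamma_sss = -0.082910, Gamma_sst = 0.068397, Gamma_stt = 0.004632, Gamma_tss = -0.013437, Gamma_tst = 0.011085, Gamma_ttt = 0.000751; k4 = (0.122476, 0.999679, -0.020134, -0.003263)
  Y <- Y + (h/6)(k1 + 2k2 + 2k3 + k4): s = 0.0373, t = 0.5500, ds/dtau = 0.1225, dt/dtau = 0.9997


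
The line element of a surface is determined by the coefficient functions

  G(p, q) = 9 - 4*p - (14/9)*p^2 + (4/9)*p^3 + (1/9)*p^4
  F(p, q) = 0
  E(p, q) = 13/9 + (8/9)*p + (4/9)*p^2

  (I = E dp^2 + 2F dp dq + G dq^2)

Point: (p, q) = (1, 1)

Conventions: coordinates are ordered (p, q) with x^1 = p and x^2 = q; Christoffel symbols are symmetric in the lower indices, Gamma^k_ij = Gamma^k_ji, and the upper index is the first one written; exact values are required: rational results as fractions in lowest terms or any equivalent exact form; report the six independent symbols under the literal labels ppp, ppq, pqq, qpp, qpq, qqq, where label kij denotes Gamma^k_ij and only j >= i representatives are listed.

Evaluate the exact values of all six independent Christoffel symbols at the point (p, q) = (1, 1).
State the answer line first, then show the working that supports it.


Answer: Gamma_ppp = 8/25, Gamma_ppq = 0, Gamma_pqq = 24/25, Gamma_qpp = 0, Gamma_qpq = -2/3, Gamma_qqq = 0

E = 25/9, F = 0, G = 4 at the point
E_p = 16/9, E_q = 0, F_p = 0, F_q = 0, G_p = -16/3, G_q = 0
EG - F^2 = 100/9;  g^inv = (9/100) * [[4, 0], [0, 25/9]]
first-kind symbols [ij,l] = (1/2)(d_i g_jl + d_j g_il - d_l g_ij): [pp,p] = E_p/2 = 8/9, [pp,q] = F_p - E_q/2 = 0, [pq,p] = E_q/2 = 0, [pq,q] = G_p/2 = -8/3, [qq,p] = F_q - G_p/2 = 8/3, [qq,q] = G_q/2 = 0
Gamma^p_ij = (G*[ij,p] - F*[ij,q])/(EG - F^2), Gamma^q_ij = (E*[ij,q] - F*[ij,p])/(EG - F^2)


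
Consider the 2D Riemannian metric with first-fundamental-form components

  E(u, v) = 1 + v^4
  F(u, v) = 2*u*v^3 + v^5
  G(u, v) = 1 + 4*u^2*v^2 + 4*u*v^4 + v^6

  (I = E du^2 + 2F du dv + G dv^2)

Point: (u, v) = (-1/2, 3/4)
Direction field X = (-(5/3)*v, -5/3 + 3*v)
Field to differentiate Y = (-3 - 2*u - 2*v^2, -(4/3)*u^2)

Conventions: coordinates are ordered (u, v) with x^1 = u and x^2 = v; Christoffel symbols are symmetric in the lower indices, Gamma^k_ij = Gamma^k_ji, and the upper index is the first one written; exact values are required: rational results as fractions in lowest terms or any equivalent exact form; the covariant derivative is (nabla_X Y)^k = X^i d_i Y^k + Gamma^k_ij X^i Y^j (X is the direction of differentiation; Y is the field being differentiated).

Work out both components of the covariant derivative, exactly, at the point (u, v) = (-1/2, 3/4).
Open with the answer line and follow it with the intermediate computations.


Answer: (nabla_X Y)^u = -167/1228, (nabla_X Y)^v = -353/307

E = 337/256, F = -189/1024, G = 4537/4096 at the point
E_u = 0, E_v = 27/16, F_u = 27/32, F_v = -27/256, G_u = -63/64, G_v = -231/512
EG - F^2 = 5833/4096;  g^inv = (4096/5833) * [[4537/4096, 189/1024], [189/1024, 337/256]]
first-kind symbols [ij,l] = (1/2)(d_i g_jl + d_j g_il - d_l g_ij): [uu,u] = E_u/2 = 0, [uu,v] = F_u - E_v/2 = 0, [uv,u] = E_v/2 = 27/32, [uv,v] = G_u/2 = -63/128, [vv,u] = F_v - G_u/2 = 99/256, [vv,v] = G_v/2 = -231/1024
Gamma^u_ij = (G*[ij,u] - F*[ij,v])/(EG - F^2), Gamma^v_ij = (E*[ij,v] - F*[ij,u])/(EG - F^2)
Gamma_uuu = 0, Gamma_uuv = 3456/5833, Gamma_uvv = 1584/5833, Gamma_vuu = 0, Gamma_vuv = -2016/5833, Gamma_vvv = -924/5833
X = (-5/4, 7/12), Y = (-25/8, -1/3) at the point


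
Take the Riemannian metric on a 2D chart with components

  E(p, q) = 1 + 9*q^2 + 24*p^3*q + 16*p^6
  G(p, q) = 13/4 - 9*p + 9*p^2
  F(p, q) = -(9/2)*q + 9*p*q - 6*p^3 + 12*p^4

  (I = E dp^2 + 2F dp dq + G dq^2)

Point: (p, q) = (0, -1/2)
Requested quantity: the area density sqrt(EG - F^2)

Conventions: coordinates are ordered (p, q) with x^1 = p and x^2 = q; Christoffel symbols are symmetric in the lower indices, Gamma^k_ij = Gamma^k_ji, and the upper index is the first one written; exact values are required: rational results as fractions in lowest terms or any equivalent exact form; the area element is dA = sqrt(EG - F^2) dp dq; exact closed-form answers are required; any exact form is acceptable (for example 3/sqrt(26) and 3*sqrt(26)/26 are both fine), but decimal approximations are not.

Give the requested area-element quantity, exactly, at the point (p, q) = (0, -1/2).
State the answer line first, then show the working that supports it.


Answer: sqrt(EG - F^2) = sqrt(22)/2

E = 13/4, F = 9/4, G = 13/4; EG - F^2 = 11/2


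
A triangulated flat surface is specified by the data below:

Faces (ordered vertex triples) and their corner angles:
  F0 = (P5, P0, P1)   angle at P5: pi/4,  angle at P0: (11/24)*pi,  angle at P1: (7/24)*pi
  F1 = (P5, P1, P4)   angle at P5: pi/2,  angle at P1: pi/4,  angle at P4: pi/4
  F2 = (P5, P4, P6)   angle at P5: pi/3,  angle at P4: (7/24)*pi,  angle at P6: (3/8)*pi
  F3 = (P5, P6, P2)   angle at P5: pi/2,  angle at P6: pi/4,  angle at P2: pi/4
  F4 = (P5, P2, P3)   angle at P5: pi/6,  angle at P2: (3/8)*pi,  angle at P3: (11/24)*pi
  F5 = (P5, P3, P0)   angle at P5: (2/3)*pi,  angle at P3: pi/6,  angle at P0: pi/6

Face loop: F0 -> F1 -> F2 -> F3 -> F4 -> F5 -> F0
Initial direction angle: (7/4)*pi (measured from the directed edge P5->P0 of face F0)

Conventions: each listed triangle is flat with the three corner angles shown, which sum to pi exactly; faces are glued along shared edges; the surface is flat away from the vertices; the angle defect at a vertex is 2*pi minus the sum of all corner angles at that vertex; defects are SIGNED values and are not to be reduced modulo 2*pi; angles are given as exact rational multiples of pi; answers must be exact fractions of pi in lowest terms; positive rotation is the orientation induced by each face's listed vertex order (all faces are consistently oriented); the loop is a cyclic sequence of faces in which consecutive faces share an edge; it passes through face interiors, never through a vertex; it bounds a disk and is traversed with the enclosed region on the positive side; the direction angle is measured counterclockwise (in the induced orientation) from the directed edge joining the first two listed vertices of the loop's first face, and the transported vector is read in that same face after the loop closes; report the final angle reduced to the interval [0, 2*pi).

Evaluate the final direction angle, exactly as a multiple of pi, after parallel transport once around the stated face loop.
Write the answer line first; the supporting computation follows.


Answer: final direction angle = (4/3)*pi

enclosed vertex P5: corner angles sum to (29/12)*pi, defect = 2*pi - (29/12)*pi = (-5/12)*pi
summing the enclosed defects onto the initial angle, mod 2*pi in the induced orientation:
final angle = (7/4)*pi - (5/12)*pi = (4/3)*pi (mod 2*pi)


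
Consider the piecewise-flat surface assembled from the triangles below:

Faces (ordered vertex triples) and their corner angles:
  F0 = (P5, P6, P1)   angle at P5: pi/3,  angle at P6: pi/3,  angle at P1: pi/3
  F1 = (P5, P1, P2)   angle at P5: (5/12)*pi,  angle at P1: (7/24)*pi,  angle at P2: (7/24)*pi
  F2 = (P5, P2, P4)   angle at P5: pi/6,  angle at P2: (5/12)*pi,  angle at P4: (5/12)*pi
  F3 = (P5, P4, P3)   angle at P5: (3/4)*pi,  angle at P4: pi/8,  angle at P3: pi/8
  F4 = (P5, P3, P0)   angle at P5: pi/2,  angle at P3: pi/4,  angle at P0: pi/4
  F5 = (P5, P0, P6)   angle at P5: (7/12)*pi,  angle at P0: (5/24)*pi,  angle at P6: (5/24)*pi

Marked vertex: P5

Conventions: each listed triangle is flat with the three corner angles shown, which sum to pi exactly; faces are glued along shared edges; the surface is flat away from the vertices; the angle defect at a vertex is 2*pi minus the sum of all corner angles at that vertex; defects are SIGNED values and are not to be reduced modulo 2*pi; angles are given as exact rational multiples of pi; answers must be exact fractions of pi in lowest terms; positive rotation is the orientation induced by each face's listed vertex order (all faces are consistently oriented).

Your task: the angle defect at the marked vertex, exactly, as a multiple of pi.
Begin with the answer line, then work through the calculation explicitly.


Answer: defect(P5) = (-3/4)*pi

Sum of corner angles at P5: (11/4)*pi
defect = 2*pi - (11/4)*pi


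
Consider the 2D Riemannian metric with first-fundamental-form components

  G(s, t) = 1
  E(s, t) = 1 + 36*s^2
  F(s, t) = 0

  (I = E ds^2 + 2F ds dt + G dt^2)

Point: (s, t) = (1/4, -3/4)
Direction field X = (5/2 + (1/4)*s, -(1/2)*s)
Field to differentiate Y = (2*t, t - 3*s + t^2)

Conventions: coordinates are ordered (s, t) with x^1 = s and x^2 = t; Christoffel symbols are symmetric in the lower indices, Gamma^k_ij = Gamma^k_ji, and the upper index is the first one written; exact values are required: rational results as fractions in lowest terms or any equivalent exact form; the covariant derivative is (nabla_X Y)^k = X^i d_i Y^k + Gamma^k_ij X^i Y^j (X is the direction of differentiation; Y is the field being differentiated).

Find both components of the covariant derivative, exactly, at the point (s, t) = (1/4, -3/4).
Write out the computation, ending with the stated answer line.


E = 13/4, F = 0, G = 1 at the point
E_s = 18, E_t = 0, F_s = 0, F_t = 0, G_s = 0, G_t = 0
EG - F^2 = 13/4;  g^inv = (4/13) * [[1, 0], [0, 13/4]]
first-kind symbols [ij,l] = (1/2)(d_i g_jl + d_j g_il - d_l g_ij): [ss,s] = E_s/2 = 9, [ss,t] = F_s - E_t/2 = 0, [st,s] = E_t/2 = 0, [st,t] = G_s/2 = 0, [tt,s] = F_t - G_s/2 = 0, [tt,t] = G_t/2 = 0
Gamma^s_ij = (G*[ij,s] - F*[ij,t])/(EG - F^2), Gamma^t_ij = (E*[ij,t] - F*[ij,s])/(EG - F^2)
Gamma_sss = 36/13, Gamma_sst = 0, Gamma_stt = 0, Gamma_tss = 0, Gamma_tst = 0, Gamma_ttt = 0
X = (41/16, -1/8), Y = (-3/2, -15/16) at the point

Answer: (nabla_X Y)^s = -1133/104, (nabla_X Y)^t = -61/8


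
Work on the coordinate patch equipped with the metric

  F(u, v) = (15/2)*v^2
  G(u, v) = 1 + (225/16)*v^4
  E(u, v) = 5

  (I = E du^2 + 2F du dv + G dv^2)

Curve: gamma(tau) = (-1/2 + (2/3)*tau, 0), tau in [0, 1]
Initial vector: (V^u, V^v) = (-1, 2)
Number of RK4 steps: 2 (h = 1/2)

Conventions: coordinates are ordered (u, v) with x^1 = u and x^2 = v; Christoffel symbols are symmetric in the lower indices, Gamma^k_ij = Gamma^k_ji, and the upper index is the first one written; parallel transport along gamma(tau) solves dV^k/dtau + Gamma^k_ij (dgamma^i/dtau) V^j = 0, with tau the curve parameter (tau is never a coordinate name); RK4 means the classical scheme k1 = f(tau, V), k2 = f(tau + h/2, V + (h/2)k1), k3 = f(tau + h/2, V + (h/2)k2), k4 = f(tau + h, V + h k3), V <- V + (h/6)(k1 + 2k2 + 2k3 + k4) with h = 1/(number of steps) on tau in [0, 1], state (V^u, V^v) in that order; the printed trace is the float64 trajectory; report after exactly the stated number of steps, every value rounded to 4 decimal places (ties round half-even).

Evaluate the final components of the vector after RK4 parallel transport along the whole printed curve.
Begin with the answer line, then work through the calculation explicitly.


Answer: V^u = -1.0000, V^v = 2.0000

gamma'(tau) = (2/3, 0); f(tau, V)^k = -Gamma^k_ij(gamma(tau)) gamma'^i(tau) V^j; h = 1/2; intermediate values shown to 6 dp
curve data and Christoffel symbols at the stage parameters:
  tau = 0.000000: gamma = (-0.500000, 0.000000), gamma' = (0.666667, 0.000000); Gamma_uuu = 0.000000, Gamma_uuv = 0.000000, Gamma_uvv = 0.000000, Gamma_vuu = 0.000000, Gamma_vuv = 0.000000, Gamma_vvv = 0.000000
  tau = 0.250000: gamma = (-0.333333, 0.000000), gamma' = (0.666667, 0.000000); Gamma_uuu = 0.000000, Gamma_uuv = 0.000000, Gamma_uvv = 0.000000, Gamma_vuu = 0.000000, Gamma_vuv = 0.000000, Gamma_vvv = 0.000000
  tau = 0.500000: gamma = (-0.166667, 0.000000), gamma' = (0.666667, 0.000000); Gamma_uuu = 0.000000, Gamma_uuv = 0.000000, Gamma_uvv = 0.000000, Gamma_vuu = 0.000000, Gamma_vuv = 0.000000, Gamma_vvv = 0.000000
  tau = 0.750000: gamma = (0.000000, 0.000000), gamma' = (0.666667, 0.000000); Gamma_uuu = 0.000000, Gamma_uuv = 0.000000, Gamma_uvv = 0.000000, Gamma_vuu = 0.000000, Gamma_vuv = 0.000000, Gamma_vvv = 0.000000
  tau = 1.000000: gamma = (0.166667, 0.000000), gamma' = (0.666667, 0.000000); Gamma_uuu = 0.000000, Gamma_uuv = 0.000000, Gamma_uvv = 0.000000, Gamma_vuu = 0.000000, Gamma_vuv = 0.000000, Gamma_vvv = 0.000000
step 0: V^u = -1.0000, V^v = 2.0000
step 1: k1 = (0.000000, 0.000000), k2 = (0.000000, 0.000000), k3 = (0.000000, 0.000000), k4 = (0.000000, 0.000000); V <- V + (h/6)(k1 + 2k2 + 2k3 + k4): V^u = -1.0000, V^v = 2.0000
step 2: k1 = (0.000000, 0.000000), k2 = (0.000000, 0.000000), k3 = (0.000000, 0.000000), k4 = (0.000000, 0.000000); V <- V + (h/6)(k1 + 2k2 + 2k3 + k4): V^u = -1.0000, V^v = 2.0000


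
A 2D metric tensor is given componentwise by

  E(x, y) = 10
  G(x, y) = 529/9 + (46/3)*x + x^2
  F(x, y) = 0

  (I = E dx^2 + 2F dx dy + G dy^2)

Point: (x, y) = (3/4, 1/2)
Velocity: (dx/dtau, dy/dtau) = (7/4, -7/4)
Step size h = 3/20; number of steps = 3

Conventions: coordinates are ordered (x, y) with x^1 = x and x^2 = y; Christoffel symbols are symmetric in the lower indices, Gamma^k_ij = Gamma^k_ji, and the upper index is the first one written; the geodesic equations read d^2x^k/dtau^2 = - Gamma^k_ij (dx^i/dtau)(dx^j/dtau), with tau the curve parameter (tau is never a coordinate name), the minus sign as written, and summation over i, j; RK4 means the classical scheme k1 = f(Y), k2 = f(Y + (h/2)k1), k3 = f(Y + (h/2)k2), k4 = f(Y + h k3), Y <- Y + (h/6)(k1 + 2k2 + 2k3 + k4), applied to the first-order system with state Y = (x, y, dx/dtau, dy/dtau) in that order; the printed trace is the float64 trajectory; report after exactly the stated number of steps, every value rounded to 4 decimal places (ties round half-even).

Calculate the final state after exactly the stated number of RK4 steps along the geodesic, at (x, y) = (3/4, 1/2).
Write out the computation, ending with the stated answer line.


f(Y) = (dx/dtau, dy/dtau, -Gamma^x_ij Y'^i Y'^j, -Gamma^y_ij Y'^i Y'^j) with the Gammas evaluated at the stage position; h = 0.150000; intermediate values shown to 6 dp
step 0: x = 0.7500, y = 0.5000, dx/dtau = 1.7500, dy/dtau = -1.7500
step 1:
  k1: at (x, y) = (0.750000, 0.500000), (dx/dtau, dy/dtau) = (1.750000, -1.750000); Gamma_xxx = 0.000000, Gamma_xxy = 0.000000, Gamma_xyy = -0.841667, Gamma_yxx = 0.000000, Gamma_yxy = 0.118812, Gamma_yyy = 0.000000; k1 = (1.750000, -1.750000, 2.577604, 0.727723)
  k2: at (x, y) = (0.881250, 0.368750), (dx/dtau, dy/dtau) = (1.943320, -1.695421); Gamma_xxx = 0.000000, Gamma_xxy = 0.000000, Gamma_xyy = -0.854792, Gamma_yxx = 0.000000, Gamma_yxy = 0.116988, Gamma_yyy = 0.000000; k2 = (1.943320, -1.695421, 2.457057, 0.770889)
  k3: at (x, y) = (0.895749, 0.372843), (dx/dtau, dy/dtau) = (1.934279, -1.692183); Gamma_xxx = 0.000000, Gamma_xxy = 0.000000, Gamma_xyy = -0.856242, Gamma_yxx = 0.000000, Gamma_yxy = 0.116789, Gamma_yyy = 0.000000; k3 = (1.934279, -1.692183, 2.451834, 0.764540)
  k4: at (x, y) = (1.040142, 0.246172), (dx/dtau, dy/dtau) = (2.117775, -1.635319); Gamma_xxx = 0.000000, Gamma_xxy = 0.000000, Gamma_xyy = -0.870681, Gamma_yxx = 0.000000, Gamma_yxy = 0.114853, Gamma_yyy = 0.000000; k4 = (2.117775, -1.635319, 2.328434, 0.795524)
  Y <- Y + (h/6)(k1 + 2k2 + 2k3 + k4): x = 1.0406, y = 0.2460, dx/dtau = 2.1181, dy/dtau = -1.6351
step 2:
  k1: at (x, y) = (1.040574, 0.245987), (dx/dtau, dy/dtau) = (2.118096, -1.635147); Gamma_xxx = 0.000000, Gamma_xxy = 0.000000, Gamma_xyy = -0.870724, Gamma_yxx = 0.000000, Gamma_yxy = 0.114847, Gamma_yyy = 0.000000; k1 = (2.118096, -1.635147, 2.328061, 0.795521)
  k2: at (x, y) = (1.199432, 0.123351), (dx/dtau, dy/dtau) = (2.292700, -1.575483); Gamma_xxx = 0.000000, Gamma_xxy = 0.000000, Gamma_xyy = -0.886610, Gamma_yxx = 0.000000, Gamma_yxy = 0.112789, Gamma_yyy = 0.000000; k2 = (2.292700, -1.575483, 2.200696, 0.814814)
  k3: at (x, y) = (1.212527, 0.127826), (dx/dtau, dy/dtau) = (2.283148, -1.574036); Gamma_xxx = 0.000000, Gamma_xxy = 0.000000, Gamma_xyy = -0.887919, Gamma_yxx = 0.000000, Gamma_yxy = 0.112623, Gamma_yyy = 0.000000; k3 = (2.283148, -1.574036, 2.199900, 0.809478)
  k4: at (x, y) = (1.383047, 0.009881), (dx/dtau, dy/dtau) = (2.448081, -1.513726); Gamma_xxx = 0.000000, Gamma_xxy = 0.000000, Gamma_xyy = -0.904971, Gamma_yxx = 0.000000, Gamma_yxy = 0.110501, Gamma_yyy = 0.000000; k4 = (2.448081, -1.513726, 2.073620, 0.818970)
  Y <- Y + (h/6)(k1 + 2k2 + 2k3 + k4): x = 1.3835, y = 0.0098, dx/dtau = 2.4482, dy/dtau = -1.5136
step 3:
  k1: at (x, y) = (1.383521, 0.009789), (dx/dtau, dy/dtau) = (2.448167, -1.513570); Gamma_xxx = 0.000000, Gamma_xxy = 0.000000, Gamma_xyy = -0.905019, Gamma_yxx = 0.000000, Gamma_yxy = 0.110495, Gamma_yyy = 0.000000; k1 = (2.448167, -1.513570, 2.073304, 0.818872)
  k2: at (x, y) = (1.567134, -0.103729), (dx/dtau, dy/dtau) = (2.603665, -1.452155); Gamma_xxx = 0.000000, Gamma_xxy = 0.000000, Gamma_xyy = -0.923380, Gamma_yxx = 0.000000, Gamma_yxy = 0.108298, Gamma_yyy = 0.000000; k2 = (2.603665, -1.452155, 1.947182, 0.818932)
  k3: at (x, y) = (1.578796, -0.099123), (dx/dtau, dy/dtau) = (2.594206, -1.452151); Gamma_xxx = 0.000000, Gamma_xxy = 0.000000, Gamma_xyy = -0.924546, Gamma_yxx = 0.000000, Gamma_yxy = 0.108161, Gamma_yyy = 0.000000; k3 = (2.594206, -1.452151, 1.949629, 0.814925)
  k4: at (x, y) = (1.772652, -0.208034), (dx/dtau, dy/dtau) = (2.740612, -1.391332); Gamma_xxx = 0.000000, Gamma_xxy = 0.000000, Gamma_xyy = -0.943932, Gamma_yxx = 0.000000, Gamma_yxy = 0.105940, Gamma_yyy = 0.000000; k4 = (2.740612, -1.391332, 1.827267, 0.807919)
  Y <- Y + (h/6)(k1 + 2k2 + 2k3 + k4): x = 1.7731, y = -0.2080, dx/dtau = 2.7405, dy/dtau = -1.3912

Answer: x = 1.7731, y = -0.2080, dx/dtau = 2.7405, dy/dtau = -1.3912


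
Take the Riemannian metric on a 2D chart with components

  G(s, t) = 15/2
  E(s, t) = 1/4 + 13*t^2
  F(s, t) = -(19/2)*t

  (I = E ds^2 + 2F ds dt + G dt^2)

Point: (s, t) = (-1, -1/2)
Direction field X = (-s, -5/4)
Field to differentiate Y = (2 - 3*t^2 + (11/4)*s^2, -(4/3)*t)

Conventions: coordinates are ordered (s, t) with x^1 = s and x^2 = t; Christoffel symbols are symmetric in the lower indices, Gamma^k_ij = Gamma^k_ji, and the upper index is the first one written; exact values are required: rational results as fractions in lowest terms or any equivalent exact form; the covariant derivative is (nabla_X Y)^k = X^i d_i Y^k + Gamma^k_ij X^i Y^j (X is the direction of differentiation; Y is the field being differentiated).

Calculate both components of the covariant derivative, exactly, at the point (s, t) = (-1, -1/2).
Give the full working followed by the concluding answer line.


E = 7/2, F = 19/4, G = 15/2 at the point
E_s = 0, E_t = -13, F_s = 0, F_t = -19/2, G_s = 0, G_t = 0
EG - F^2 = 59/16;  g^inv = (16/59) * [[15/2, -19/4], [-19/4, 7/2]]
first-kind symbols [ij,l] = (1/2)(d_i g_jl + d_j g_il - d_l g_ij): [ss,s] = E_s/2 = 0, [ss,t] = F_s - E_t/2 = 13/2, [st,s] = E_t/2 = -13/2, [st,t] = G_s/2 = 0, [tt,s] = F_t - G_s/2 = -19/2, [tt,t] = G_t/2 = 0
Gamma^s_ij = (G*[ij,s] - F*[ij,t])/(EG - F^2), Gamma^t_ij = (E*[ij,t] - F*[ij,s])/(EG - F^2)
Gamma_sss = -494/59, Gamma_sst = -780/59, Gamma_stt = -1140/59, Gamma_tss = 364/59, Gamma_tst = 494/59, Gamma_ttt = 722/59
X = (1, -5/4), Y = (4, 2/3) at the point

Answer: (nabla_X Y)^s = 7233/236, (nabla_X Y)^t = -1188/59


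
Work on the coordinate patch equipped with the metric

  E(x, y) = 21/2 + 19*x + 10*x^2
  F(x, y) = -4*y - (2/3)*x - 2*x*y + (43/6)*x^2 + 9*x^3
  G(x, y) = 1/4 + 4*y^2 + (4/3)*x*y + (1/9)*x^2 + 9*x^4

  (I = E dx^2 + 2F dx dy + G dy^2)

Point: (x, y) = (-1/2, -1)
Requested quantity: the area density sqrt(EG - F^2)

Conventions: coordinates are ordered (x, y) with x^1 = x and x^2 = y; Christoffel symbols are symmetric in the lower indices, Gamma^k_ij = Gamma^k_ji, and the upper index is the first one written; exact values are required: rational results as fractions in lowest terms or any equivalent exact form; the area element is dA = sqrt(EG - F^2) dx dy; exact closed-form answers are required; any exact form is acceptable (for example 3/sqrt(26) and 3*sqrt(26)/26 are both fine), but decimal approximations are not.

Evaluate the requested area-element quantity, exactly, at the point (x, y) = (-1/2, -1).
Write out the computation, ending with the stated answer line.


E = 7/2, F = 4, G = 793/144; EG - F^2 = 943/288

Answer: sqrt(EG - F^2) = sqrt(1886)/24


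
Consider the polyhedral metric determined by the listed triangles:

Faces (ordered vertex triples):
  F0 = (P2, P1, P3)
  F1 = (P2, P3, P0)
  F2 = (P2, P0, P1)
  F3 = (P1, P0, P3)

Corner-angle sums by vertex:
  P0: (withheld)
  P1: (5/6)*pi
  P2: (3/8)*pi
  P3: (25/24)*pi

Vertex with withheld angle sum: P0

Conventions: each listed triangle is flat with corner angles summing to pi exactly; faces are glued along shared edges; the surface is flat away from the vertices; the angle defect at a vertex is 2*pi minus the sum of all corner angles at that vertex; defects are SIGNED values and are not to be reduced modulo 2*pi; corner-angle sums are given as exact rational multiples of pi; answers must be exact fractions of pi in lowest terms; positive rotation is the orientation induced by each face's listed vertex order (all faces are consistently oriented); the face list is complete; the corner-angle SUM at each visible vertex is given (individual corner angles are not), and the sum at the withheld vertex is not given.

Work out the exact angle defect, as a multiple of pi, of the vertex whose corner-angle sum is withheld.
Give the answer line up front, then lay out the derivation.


Answer: defect(P0) = pi/4

V = 4, E = 6, F = 4; chi = V - E + F = 2
Gauss-Bonnet: total defect = 2*pi*chi = 4*pi; visible defects sum to (15/4)*pi


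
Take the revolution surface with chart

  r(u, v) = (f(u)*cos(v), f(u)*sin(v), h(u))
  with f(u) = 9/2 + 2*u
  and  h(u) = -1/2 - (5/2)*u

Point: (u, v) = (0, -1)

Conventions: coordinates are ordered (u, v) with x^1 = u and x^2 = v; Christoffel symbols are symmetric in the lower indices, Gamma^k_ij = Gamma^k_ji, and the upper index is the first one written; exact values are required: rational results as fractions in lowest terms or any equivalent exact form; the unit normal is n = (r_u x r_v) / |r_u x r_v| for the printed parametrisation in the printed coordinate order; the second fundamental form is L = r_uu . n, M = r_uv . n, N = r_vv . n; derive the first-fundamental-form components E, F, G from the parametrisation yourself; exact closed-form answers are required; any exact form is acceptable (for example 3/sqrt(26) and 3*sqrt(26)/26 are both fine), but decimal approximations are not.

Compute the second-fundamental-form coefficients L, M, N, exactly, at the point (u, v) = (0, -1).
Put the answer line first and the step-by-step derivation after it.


Answer: L = 0, M = 0, N = -45*sqrt(41)/82

f = 9/2, f' = 2, f'' = 0, h' = -5/2, h'' = 0
E = 41/4, F = 0, G = 81/4; answer radicand W^2 = 41/4
unnormalised second-form numerators: l = 0, m = 0, n = -45/4; L = l/sqrt(41/4), and similarly M = m/sqrt(W^2), N = n/sqrt(W^2)


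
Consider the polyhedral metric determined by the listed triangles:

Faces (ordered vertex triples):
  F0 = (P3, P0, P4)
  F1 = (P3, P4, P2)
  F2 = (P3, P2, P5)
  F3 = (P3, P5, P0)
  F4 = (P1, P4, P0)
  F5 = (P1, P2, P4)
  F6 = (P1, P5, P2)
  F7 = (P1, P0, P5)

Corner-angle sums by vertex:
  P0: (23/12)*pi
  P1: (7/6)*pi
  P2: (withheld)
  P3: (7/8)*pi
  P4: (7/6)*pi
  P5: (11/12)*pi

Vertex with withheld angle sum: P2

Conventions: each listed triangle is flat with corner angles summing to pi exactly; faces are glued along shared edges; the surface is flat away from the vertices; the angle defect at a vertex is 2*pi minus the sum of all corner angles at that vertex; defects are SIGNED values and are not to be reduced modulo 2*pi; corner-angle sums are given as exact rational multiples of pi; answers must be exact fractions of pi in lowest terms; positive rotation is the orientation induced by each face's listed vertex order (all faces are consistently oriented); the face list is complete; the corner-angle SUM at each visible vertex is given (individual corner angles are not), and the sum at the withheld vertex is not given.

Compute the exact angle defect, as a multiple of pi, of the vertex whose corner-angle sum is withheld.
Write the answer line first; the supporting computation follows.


Answer: defect(P2) = pi/24

V = 6, E = 12, F = 8; chi = V - E + F = 2
Gauss-Bonnet: total defect = 2*pi*chi = 4*pi; visible defects sum to (95/24)*pi


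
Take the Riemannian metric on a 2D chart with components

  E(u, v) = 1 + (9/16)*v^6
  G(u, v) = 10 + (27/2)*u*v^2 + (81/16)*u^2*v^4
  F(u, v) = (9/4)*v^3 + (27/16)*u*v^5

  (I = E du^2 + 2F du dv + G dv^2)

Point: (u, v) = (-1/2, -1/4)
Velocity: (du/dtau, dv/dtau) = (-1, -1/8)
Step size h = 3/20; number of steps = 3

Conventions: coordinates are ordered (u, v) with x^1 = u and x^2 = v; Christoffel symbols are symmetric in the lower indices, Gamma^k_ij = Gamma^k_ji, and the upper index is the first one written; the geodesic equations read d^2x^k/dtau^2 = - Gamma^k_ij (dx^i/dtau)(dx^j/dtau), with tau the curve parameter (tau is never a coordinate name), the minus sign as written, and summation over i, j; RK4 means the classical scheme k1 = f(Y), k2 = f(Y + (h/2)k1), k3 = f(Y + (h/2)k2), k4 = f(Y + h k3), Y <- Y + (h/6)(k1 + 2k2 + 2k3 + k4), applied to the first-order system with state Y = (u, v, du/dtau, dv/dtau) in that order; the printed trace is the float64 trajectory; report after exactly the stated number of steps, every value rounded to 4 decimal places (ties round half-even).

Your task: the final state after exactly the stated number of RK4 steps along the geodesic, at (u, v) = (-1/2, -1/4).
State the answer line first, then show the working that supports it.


Answer: u = -0.9500, v = -0.3080, du/dtau = -0.9999, dv/dtau = -0.1335

f(Y) = (du/dtau, dv/dtau, -Gamma^u_ij Y'^i Y'^j, -Gamma^v_ij Y'^i Y'^j) with the Gammas evaluated at the stage position; h = 0.150000; intermediate values shown to 6 dp
step 0: u = -0.5000, v = -0.2500, du/dtau = -1.0000, dv/dtau = -0.1250
step 1:
  k1: at (u, v) = (-0.500000, -0.250000), (du/dtau, dv/dtau) = (-1.000000, -0.125000); Gamma_uuu = 0.000000, Gamma_uuv = -0.000172, Gamma_uvv = -0.000688, Gamma_vuu = 0.000000, Gamma_vuv = 0.042991, Gamma_vvv = 0.171962; k1 = (-1.000000, -0.125000, 0.000054, -0.013435)
  k2: at (u, v) = (-0.575000, -0.259375), (du/dtau, dv/dtau) = (-0.999996, -0.126008); Gamma_uuu = 0.000000, Gamma_uuv = -0.000209, Gamma_uvv = -0.000926, Gamma_vuu = 0.000000, Gamma_vuv = 0.046485, Gamma_vvv = 0.206102; k2 = (-0.999996, -0.126008, 0.000067, -0.014987)
  k3: at (u, v) = (-0.575000, -0.259451), (du/dtau, dv/dtau) = (-0.999995, -0.126124); Gamma_uuu = 0.000000, Gamma_uuv = -0.000209, Gamma_uvv = -0.000927, Gamma_vuu = 0.000000, Gamma_vuv = 0.046513, Gamma_vvv = 0.206165; k3 = (-0.999995, -0.126124, 0.000068, -0.015012)
  k4: at (u, v) = (-0.649999, -0.268919), (du/dtau, dv/dtau) = (-0.999990, -0.127252); Gamma_uuu = 0.000000, Gamma_uuv = -0.000253, Gamma_uvv = -0.001224, Gamma_vuu = 0.000000, Gamma_vuv = 0.050223, Gamma_vvv = 0.242787; k4 = (-0.999990, -0.127252, 0.000084, -0.016713)
  Y <- Y + (h/6)(k1 + 2k2 + 2k3 + k4): u = -0.6500, v = -0.2689, du/dtau = -1.0000, dv/dtau = -0.1273
step 2:
  k1: at (u, v) = (-0.649999, -0.268913), (du/dtau, dv/dtau) = (-0.999990, -0.127254); Gamma_uuu = 0.000000, Gamma_uuv = -0.000253, Gamma_uvv = -0.001223, Gamma_vuu = 0.000000, Gamma_vuv = 0.050221, Gamma_vvv = 0.242781; k1 = (-0.999990, -0.127254, 0.000084, -0.016713)
  k2: at (u, v) = (-0.724999, -0.278457), (du/dtau, dv/dtau) = (-0.999983, -0.128507); Gamma_uuu = 0.000000, Gamma_uuv = -0.000305, Gamma_uvv = -0.001589, Gamma_vuu = 0.000000, Gamma_vuv = 0.054153, Gamma_vvv = 0.281990; k2 = (-0.999983, -0.128507, 0.000105, -0.018575)
  k3: at (u, v) = (-0.724998, -0.278551), (du/dtau, dv/dtau) = (-0.999982, -0.128647); Gamma_uuu = 0.000000, Gamma_uuv = -0.000306, Gamma_uvv = -0.001591, Gamma_vuu = 0.000000, Gamma_vuv = 0.054191, Gamma_vvv = 0.282092; k3 = (-0.999982, -0.128647, 0.000105, -0.018611)
  k4: at (u, v) = (-0.799997, -0.288210), (du/dtau, dv/dtau) = (-0.999974, -0.130045); Gamma_uuu = 0.000000, Gamma_uuv = -0.000368, Gamma_uvv = -0.002041, Gamma_vuu = 0.000000, Gamma_vuv = 0.058379, Gamma_vvv = 0.324091; k4 = (-0.999974, -0.130045, 0.000130, -0.020664)
  Y <- Y + (h/6)(k1 + 2k2 + 2k3 + k4): u = -0.8000, v = -0.2882, du/dtau = -1.0000, dv/dtau = -0.1300
step 3:
  k1: at (u, v) = (-0.799997, -0.288203), (du/dtau, dv/dtau) = (-0.999974, -0.130047); Gamma_uuu = 0.000000, Gamma_uuv = -0.000368, Gamma_uvv = -0.002041, Gamma_vuu = 0.000000, Gamma_vuv = 0.058376, Gamma_vvv = 0.324083; k1 = (-0.999974, -0.130047, 0.000130, -0.020664)
  k2: at (u, v) = (-0.874995, -0.297957), (du/dtau, dv/dtau) = (-0.999964, -0.131597); Gamma_uuu = 0.000000, Gamma_uuv = -0.000441, Gamma_uvv = -0.002591, Gamma_vuu = 0.000000, Gamma_vuv = 0.062828, Gamma_vvv = 0.369010; k2 = (-0.999964, -0.131597, 0.000161, -0.022926)
  k3: at (u, v) = (-0.874994, -0.298073), (du/dtau, dv/dtau) = (-0.999962, -0.131767); Gamma_uuu = 0.000000, Gamma_uuv = -0.000442, Gamma_uvv = -0.002595, Gamma_vuu = 0.000000, Gamma_vuv = 0.062880, Gamma_vvv = 0.369167; k3 = (-0.999962, -0.131767, 0.000162, -0.022980)
  k4: at (u, v) = (-0.949991, -0.307968), (du/dtau, dv/dtau) = (-0.999950, -0.133494); Gamma_uuu = 0.000000, Gamma_uuv = -0.000530, Gamma_uvv = -0.003268, Gamma_vuu = 0.000000, Gamma_vuv = 0.067640, Gamma_vvv = 0.417299; k4 = (-0.999950, -0.133494, 0.000200, -0.025495)
  Y <- Y + (h/6)(k1 + 2k2 + 2k3 + k4): u = -0.9500, v = -0.3080, du/dtau = -0.9999, dv/dtau = -0.1335


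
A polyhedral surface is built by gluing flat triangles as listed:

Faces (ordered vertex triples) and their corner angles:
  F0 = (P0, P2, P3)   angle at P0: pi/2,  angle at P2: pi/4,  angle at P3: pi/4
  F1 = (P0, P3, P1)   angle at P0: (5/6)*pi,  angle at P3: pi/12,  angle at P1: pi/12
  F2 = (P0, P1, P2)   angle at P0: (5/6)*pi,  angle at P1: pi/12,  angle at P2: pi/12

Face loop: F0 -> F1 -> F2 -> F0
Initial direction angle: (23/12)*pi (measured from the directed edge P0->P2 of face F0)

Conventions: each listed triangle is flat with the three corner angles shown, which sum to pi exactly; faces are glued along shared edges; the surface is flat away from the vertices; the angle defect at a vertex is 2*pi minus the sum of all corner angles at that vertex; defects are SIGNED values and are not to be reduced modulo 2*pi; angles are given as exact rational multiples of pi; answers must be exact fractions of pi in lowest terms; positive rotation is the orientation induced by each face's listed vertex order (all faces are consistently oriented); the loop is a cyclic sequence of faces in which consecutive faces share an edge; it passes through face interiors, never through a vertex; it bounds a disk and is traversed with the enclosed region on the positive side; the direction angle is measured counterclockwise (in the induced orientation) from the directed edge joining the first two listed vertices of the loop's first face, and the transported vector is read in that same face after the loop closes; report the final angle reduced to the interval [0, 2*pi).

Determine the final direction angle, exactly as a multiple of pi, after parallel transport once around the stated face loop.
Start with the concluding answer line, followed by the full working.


Answer: final direction angle = (7/4)*pi

enclosed vertex P0: corner angles sum to (13/6)*pi, defect = 2*pi - (13/6)*pi = -pi/6
final direction = starting direction + enclosed defect total, reduced mod 2*pi (induced orientation)
final angle = (23/12)*pi - pi/6 = (7/4)*pi (mod 2*pi)
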